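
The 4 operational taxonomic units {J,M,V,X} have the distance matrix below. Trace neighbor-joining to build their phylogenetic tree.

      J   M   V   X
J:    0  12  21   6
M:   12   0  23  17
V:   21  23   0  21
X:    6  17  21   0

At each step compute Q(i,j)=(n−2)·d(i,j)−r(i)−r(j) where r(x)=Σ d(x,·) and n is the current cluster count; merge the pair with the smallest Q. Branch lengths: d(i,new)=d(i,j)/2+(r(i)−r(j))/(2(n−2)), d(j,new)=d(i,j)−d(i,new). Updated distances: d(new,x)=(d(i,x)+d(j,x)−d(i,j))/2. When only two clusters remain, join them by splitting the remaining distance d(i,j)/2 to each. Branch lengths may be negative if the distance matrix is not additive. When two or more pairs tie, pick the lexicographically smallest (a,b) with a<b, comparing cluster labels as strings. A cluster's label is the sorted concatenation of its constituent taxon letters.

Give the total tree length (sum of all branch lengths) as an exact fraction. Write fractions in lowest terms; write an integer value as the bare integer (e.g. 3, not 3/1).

129/4

step 1: merge (J,X) at d=6, Q=-71; branch lengths J→7/4, X→17/4; new cluster JX
  updated: d(JX,M)=23/2, d(JX,V)=18
step 2: merge (JX,M) at d=23/2, Q=-105/2; branch lengths JX→13/4, M→33/4; new cluster JMX
  updated: d(JMX,V)=59/4
step 3: merge (JMX,V) at d=59/4; branch lengths JMX→59/8, V→59/8; new cluster JMVX
final tree: (((J:7/4,X:17/4):13/4,M:33/4):59/8,V:59/8)
total length: 129/4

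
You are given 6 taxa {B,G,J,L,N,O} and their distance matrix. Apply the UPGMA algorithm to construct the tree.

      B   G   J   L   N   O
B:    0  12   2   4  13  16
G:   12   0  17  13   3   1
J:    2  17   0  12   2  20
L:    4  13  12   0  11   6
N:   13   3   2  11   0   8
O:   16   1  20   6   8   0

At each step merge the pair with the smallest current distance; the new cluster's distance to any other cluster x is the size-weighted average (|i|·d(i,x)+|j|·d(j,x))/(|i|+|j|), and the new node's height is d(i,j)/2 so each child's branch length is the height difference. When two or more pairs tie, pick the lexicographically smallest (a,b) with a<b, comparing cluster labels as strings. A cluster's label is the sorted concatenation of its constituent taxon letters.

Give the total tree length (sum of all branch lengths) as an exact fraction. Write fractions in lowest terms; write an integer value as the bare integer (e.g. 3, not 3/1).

step 1: merge (G,O) at d=1; branch lengths G→1/2, O→1/2; new cluster GO
  updated: d(B,GO)=14, d(GO,J)=37/2, d(GO,L)=19/2, d(GO,N)=11/2
step 2: merge (B,J) at d=2; branch lengths B→1, J→1; new cluster BJ
  updated: d(BJ,GO)=65/4, d(BJ,L)=8, d(BJ,N)=15/2
step 3: merge (GO,N) at d=11/2; branch lengths GO→9/4, N→11/4; new cluster GNO
  updated: d(BJ,GNO)=40/3, d(GNO,L)=10
step 4: merge (BJ,L) at d=8; branch lengths BJ→3, L→4; new cluster BJL
  updated: d(BJL,GNO)=110/9
step 5: merge (BJL,GNO) at d=110/9; branch lengths BJL→19/9, GNO→121/36; new cluster BGJLNO
final tree: (((B:1,J:1):3,L:4):19/9,((G:1/2,O:1/2):9/4,N:11/4):121/36)
total length: 737/36

737/36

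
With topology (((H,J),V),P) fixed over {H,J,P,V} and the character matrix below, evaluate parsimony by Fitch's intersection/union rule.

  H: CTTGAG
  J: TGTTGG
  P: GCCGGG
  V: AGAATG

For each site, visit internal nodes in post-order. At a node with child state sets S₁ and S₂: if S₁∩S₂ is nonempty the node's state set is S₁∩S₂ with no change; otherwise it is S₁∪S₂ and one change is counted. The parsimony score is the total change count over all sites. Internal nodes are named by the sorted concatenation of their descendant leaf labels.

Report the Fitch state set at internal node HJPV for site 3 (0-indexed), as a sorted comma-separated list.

site 0, node HJ: H={C} ∪ J={T} → {C,T} (+1)
site 0, node HJV: HJ={C,T} ∪ V={A} → {A,C,T} (+1)
site 0, node HJPV: HJV={A,C,T} ∪ P={G} → {A,C,G,T} (+1)
site 1, node HJ: H={T} ∪ J={G} → {G,T} (+1)
site 1, node HJV: HJ={G,T} ∩ V={G} → {G} (+0)
site 1, node HJPV: HJV={G} ∪ P={C} → {C,G} (+1)
site 2, node HJ: H={T} ∩ J={T} → {T} (+0)
site 2, node HJV: HJ={T} ∪ V={A} → {A,T} (+1)
site 2, node HJPV: HJV={A,T} ∪ P={C} → {A,C,T} (+1)
site 3, node HJ: H={G} ∪ J={T} → {G,T} (+1)
site 3, node HJV: HJ={G,T} ∪ V={A} → {A,G,T} (+1)
site 3, node HJPV: HJV={A,G,T} ∩ P={G} → {G} (+0)
site 4, node HJ: H={A} ∪ J={G} → {A,G} (+1)
site 4, node HJV: HJ={A,G} ∪ V={T} → {A,G,T} (+1)
site 4, node HJPV: HJV={A,G,T} ∩ P={G} → {G} (+0)
site 5, node HJ: H={G} ∩ J={G} → {G} (+0)
site 5, node HJV: HJ={G} ∩ V={G} → {G} (+0)
site 5, node HJPV: HJV={G} ∩ P={G} → {G} (+0)
per-site changes: [3, 2, 2, 2, 2, 0]; total = 11

G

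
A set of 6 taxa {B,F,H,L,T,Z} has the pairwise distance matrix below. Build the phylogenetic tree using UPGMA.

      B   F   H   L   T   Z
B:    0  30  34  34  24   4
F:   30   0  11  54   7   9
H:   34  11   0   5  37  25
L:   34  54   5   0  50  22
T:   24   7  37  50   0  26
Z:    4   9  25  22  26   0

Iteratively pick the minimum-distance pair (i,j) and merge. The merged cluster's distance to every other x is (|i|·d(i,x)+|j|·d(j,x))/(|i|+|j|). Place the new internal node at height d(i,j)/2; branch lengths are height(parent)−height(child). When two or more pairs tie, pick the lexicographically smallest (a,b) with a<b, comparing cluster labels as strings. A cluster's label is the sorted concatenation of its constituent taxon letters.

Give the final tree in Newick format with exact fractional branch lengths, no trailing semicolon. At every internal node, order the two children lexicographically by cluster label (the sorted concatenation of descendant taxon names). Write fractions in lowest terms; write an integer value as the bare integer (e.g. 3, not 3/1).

(((B:2,Z:2):73/8,(F:7/2,T:7/2):61/8):89/16,(H:5/2,L:5/2):227/16)

step 1: merge (B,Z) at d=4; branch lengths B→2, Z→2; new cluster BZ
  updated: d(BZ,F)=39/2, d(BZ,H)=59/2, d(BZ,L)=28, d(BZ,T)=25
step 2: merge (H,L) at d=5; branch lengths H→5/2, L→5/2; new cluster HL
  updated: d(BZ,HL)=115/4, d(F,HL)=65/2, d(HL,T)=87/2
step 3: merge (F,T) at d=7; branch lengths F→7/2, T→7/2; new cluster FT
  updated: d(BZ,FT)=89/4, d(FT,HL)=38
step 4: merge (BZ,FT) at d=89/4; branch lengths BZ→73/8, FT→61/8; new cluster BFTZ
  updated: d(BFTZ,HL)=267/8
step 5: merge (BFTZ,HL) at d=267/8; branch lengths BFTZ→89/16, HL→227/16; new cluster BFHLTZ
final tree: (((B:2,Z:2):73/8,(F:7/2,T:7/2):61/8):89/16,(H:5/2,L:5/2):227/16)
total length: 105/2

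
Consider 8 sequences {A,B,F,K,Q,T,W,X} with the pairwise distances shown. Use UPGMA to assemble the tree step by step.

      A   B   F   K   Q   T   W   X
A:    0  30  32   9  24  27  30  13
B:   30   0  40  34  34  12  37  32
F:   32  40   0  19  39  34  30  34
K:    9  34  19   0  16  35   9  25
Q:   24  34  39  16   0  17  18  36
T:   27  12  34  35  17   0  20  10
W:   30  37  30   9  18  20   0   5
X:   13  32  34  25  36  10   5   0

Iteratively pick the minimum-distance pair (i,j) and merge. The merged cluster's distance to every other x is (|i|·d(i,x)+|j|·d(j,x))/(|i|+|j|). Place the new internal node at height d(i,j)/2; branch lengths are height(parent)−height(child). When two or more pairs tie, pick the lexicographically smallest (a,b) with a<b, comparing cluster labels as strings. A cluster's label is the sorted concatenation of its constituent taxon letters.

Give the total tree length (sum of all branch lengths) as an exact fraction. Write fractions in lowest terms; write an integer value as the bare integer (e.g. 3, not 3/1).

iteration 1: select W,X (d=5); attach at lengths (5/2, 5/2); label the merged cluster WX
  updated: d(A,WX)=43/2, d(B,WX)=69/2, d(F,WX)=32, d(K,WX)=17, d(Q,WX)=27, d(T,WX)=15
iteration 2: select A,K (d=9); attach at lengths (9/2, 9/2); label the merged cluster AK
  updated: d(AK,B)=32, d(AK,F)=51/2, d(AK,Q)=20, d(AK,T)=31, d(AK,WX)=77/4
iteration 3: select B,T (d=12); attach at lengths (6, 6); label the merged cluster BT
  updated: d(AK,BT)=63/2, d(BT,F)=37, d(BT,Q)=51/2, d(BT,WX)=99/4
iteration 4: select AK,WX (d=77/4); attach at lengths (41/8, 57/8); label the merged cluster AKWX
  updated: d(AKWX,BT)=225/8, d(AKWX,F)=115/4, d(AKWX,Q)=47/2
iteration 5: select AKWX,Q (d=47/2); attach at lengths (17/8, 47/4); label the merged cluster AKQWX
  updated: d(AKQWX,BT)=138/5, d(AKQWX,F)=154/5
iteration 6: select AKQWX,BT (d=138/5); attach at lengths (41/20, 39/5); label the merged cluster ABKQTWX
  updated: d(ABKQTWX,F)=228/7
iteration 7: select ABKQTWX,F (d=228/7); attach at lengths (87/35, 114/7); label the merged cluster ABFKQTWX
final tree: (((((A:9/2,K:9/2):41/8,(W:5/2,X:5/2):57/8):17/8,Q:47/4):41/20,(B:6,T:6):39/5):87/35,F:114/7)
total length: 22609/280

22609/280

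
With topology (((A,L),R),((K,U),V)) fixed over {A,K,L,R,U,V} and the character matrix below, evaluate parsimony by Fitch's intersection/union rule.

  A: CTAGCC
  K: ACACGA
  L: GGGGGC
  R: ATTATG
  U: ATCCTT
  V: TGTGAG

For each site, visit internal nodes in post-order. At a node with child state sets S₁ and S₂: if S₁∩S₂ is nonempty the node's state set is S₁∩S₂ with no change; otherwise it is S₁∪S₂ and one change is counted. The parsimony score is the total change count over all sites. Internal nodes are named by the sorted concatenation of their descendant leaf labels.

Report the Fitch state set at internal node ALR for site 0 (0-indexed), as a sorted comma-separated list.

A,C,G

[col 0] AL: children A:{C}, L:{G} ∪→ {C,G}; cost 1
[col 0] ALR: children AL:{C,G}, R:{A} ∪→ {A,C,G}; cost 1
[col 0] KU: children K:{A}, U:{A} ∩→ {A}; cost 0
[col 0] KUV: children KU:{A}, V:{T} ∪→ {A,T}; cost 1
[col 0] AKLRUV: children ALR:{A,C,G}, KUV:{A,T} ∩→ {A}; cost 0
[col 1] AL: children A:{T}, L:{G} ∪→ {G,T}; cost 1
[col 1] ALR: children AL:{G,T}, R:{T} ∩→ {T}; cost 0
[col 1] KU: children K:{C}, U:{T} ∪→ {C,T}; cost 1
[col 1] KUV: children KU:{C,T}, V:{G} ∪→ {C,G,T}; cost 1
[col 1] AKLRUV: children ALR:{T}, KUV:{C,G,T} ∩→ {T}; cost 0
[col 2] AL: children A:{A}, L:{G} ∪→ {A,G}; cost 1
[col 2] ALR: children AL:{A,G}, R:{T} ∪→ {A,G,T}; cost 1
[col 2] KU: children K:{A}, U:{C} ∪→ {A,C}; cost 1
[col 2] KUV: children KU:{A,C}, V:{T} ∪→ {A,C,T}; cost 1
[col 2] AKLRUV: children ALR:{A,G,T}, KUV:{A,C,T} ∩→ {A,T}; cost 0
[col 3] AL: children A:{G}, L:{G} ∩→ {G}; cost 0
[col 3] ALR: children AL:{G}, R:{A} ∪→ {A,G}; cost 1
[col 3] KU: children K:{C}, U:{C} ∩→ {C}; cost 0
[col 3] KUV: children KU:{C}, V:{G} ∪→ {C,G}; cost 1
[col 3] AKLRUV: children ALR:{A,G}, KUV:{C,G} ∩→ {G}; cost 0
[col 4] AL: children A:{C}, L:{G} ∪→ {C,G}; cost 1
[col 4] ALR: children AL:{C,G}, R:{T} ∪→ {C,G,T}; cost 1
[col 4] KU: children K:{G}, U:{T} ∪→ {G,T}; cost 1
[col 4] KUV: children KU:{G,T}, V:{A} ∪→ {A,G,T}; cost 1
[col 4] AKLRUV: children ALR:{C,G,T}, KUV:{A,G,T} ∩→ {G,T}; cost 0
[col 5] AL: children A:{C}, L:{C} ∩→ {C}; cost 0
[col 5] ALR: children AL:{C}, R:{G} ∪→ {C,G}; cost 1
[col 5] KU: children K:{A}, U:{T} ∪→ {A,T}; cost 1
[col 5] KUV: children KU:{A,T}, V:{G} ∪→ {A,G,T}; cost 1
[col 5] AKLRUV: children ALR:{C,G}, KUV:{A,G,T} ∩→ {G}; cost 0
per-site changes: [3, 3, 4, 2, 4, 3]; total = 19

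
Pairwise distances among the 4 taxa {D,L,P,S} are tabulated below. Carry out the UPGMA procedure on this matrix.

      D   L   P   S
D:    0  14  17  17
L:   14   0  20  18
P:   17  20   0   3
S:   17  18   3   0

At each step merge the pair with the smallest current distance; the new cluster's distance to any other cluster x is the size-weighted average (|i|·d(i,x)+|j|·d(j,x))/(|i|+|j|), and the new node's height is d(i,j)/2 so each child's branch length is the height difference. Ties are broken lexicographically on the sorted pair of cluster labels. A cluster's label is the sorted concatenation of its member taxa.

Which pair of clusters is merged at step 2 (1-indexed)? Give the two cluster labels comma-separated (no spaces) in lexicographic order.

D,L

iteration 1: select P,S (d=3); attach at lengths (3/2, 3/2); label the merged cluster PS
  updated: d(D,PS)=17, d(L,PS)=19
iteration 2: select D,L (d=14); attach at lengths (7, 7); label the merged cluster DL
  updated: d(DL,PS)=18
iteration 3: select DL,PS (d=18); attach at lengths (2, 15/2); label the merged cluster DLPS
final tree: ((D:7,L:7):2,(P:3/2,S:3/2):15/2)
total length: 53/2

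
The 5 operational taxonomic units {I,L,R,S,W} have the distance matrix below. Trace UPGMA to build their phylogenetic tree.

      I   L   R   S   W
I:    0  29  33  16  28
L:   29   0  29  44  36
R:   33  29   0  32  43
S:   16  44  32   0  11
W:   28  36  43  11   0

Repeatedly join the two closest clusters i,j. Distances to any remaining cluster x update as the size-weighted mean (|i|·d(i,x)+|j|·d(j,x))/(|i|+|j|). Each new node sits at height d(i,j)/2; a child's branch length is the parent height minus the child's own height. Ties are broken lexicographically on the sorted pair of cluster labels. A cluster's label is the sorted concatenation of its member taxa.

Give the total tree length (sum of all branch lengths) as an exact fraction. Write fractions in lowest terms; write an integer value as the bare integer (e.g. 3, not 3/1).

403/6

iteration 1: select S,W (d=11); attach at lengths (11/2, 11/2); label the merged cluster SW
  updated: d(I,SW)=22, d(L,SW)=40, d(R,SW)=75/2
iteration 2: select I,SW (d=22); attach at lengths (11, 11/2); label the merged cluster ISW
  updated: d(ISW,L)=109/3, d(ISW,R)=36
iteration 3: select L,R (d=29); attach at lengths (29/2, 29/2); label the merged cluster LR
  updated: d(ISW,LR)=217/6
iteration 4: select ISW,LR (d=217/6); attach at lengths (85/12, 43/12); label the merged cluster ILRSW
final tree: ((I:11,(S:11/2,W:11/2):11/2):85/12,(L:29/2,R:29/2):43/12)
total length: 403/6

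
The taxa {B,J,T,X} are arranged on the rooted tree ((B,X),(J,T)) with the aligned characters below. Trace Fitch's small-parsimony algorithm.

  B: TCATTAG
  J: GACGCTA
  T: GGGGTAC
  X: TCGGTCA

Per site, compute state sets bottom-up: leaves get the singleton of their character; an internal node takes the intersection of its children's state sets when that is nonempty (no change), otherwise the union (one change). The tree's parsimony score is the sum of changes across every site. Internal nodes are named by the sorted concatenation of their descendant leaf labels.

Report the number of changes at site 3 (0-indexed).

1

[col 0] BX: children B:{T}, X:{T} ∩→ {T}; cost 0
[col 0] JT: children J:{G}, T:{G} ∩→ {G}; cost 0
[col 0] BJTX: children BX:{T}, JT:{G} ∪→ {G,T}; cost 1
[col 1] BX: children B:{C}, X:{C} ∩→ {C}; cost 0
[col 1] JT: children J:{A}, T:{G} ∪→ {A,G}; cost 1
[col 1] BJTX: children BX:{C}, JT:{A,G} ∪→ {A,C,G}; cost 1
[col 2] BX: children B:{A}, X:{G} ∪→ {A,G}; cost 1
[col 2] JT: children J:{C}, T:{G} ∪→ {C,G}; cost 1
[col 2] BJTX: children BX:{A,G}, JT:{C,G} ∩→ {G}; cost 0
[col 3] BX: children B:{T}, X:{G} ∪→ {G,T}; cost 1
[col 3] JT: children J:{G}, T:{G} ∩→ {G}; cost 0
[col 3] BJTX: children BX:{G,T}, JT:{G} ∩→ {G}; cost 0
[col 4] BX: children B:{T}, X:{T} ∩→ {T}; cost 0
[col 4] JT: children J:{C}, T:{T} ∪→ {C,T}; cost 1
[col 4] BJTX: children BX:{T}, JT:{C,T} ∩→ {T}; cost 0
[col 5] BX: children B:{A}, X:{C} ∪→ {A,C}; cost 1
[col 5] JT: children J:{T}, T:{A} ∪→ {A,T}; cost 1
[col 5] BJTX: children BX:{A,C}, JT:{A,T} ∩→ {A}; cost 0
[col 6] BX: children B:{G}, X:{A} ∪→ {A,G}; cost 1
[col 6] JT: children J:{A}, T:{C} ∪→ {A,C}; cost 1
[col 6] BJTX: children BX:{A,G}, JT:{A,C} ∩→ {A}; cost 0
per-site changes: [1, 2, 2, 1, 1, 2, 2]; total = 11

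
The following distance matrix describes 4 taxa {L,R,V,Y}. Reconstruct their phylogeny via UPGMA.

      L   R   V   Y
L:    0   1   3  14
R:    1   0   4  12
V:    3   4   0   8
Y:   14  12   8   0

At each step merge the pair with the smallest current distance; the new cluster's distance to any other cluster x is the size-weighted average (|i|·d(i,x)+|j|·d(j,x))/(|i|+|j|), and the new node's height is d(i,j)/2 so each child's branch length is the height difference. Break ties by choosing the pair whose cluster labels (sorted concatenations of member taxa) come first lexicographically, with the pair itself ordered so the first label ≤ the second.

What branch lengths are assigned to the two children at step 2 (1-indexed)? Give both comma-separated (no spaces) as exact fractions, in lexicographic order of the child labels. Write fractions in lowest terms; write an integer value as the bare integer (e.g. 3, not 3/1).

step 1: merge (L,R) at d=1; branch lengths L→1/2, R→1/2; new cluster LR
  updated: d(LR,V)=7/2, d(LR,Y)=13
step 2: merge (LR,V) at d=7/2; branch lengths LR→5/4, V→7/4; new cluster LRV
  updated: d(LRV,Y)=34/3
step 3: merge (LRV,Y) at d=34/3; branch lengths LRV→47/12, Y→17/3; new cluster LRVY
final tree: (((L:1/2,R:1/2):5/4,V:7/4):47/12,Y:17/3)
total length: 163/12

5/4,7/4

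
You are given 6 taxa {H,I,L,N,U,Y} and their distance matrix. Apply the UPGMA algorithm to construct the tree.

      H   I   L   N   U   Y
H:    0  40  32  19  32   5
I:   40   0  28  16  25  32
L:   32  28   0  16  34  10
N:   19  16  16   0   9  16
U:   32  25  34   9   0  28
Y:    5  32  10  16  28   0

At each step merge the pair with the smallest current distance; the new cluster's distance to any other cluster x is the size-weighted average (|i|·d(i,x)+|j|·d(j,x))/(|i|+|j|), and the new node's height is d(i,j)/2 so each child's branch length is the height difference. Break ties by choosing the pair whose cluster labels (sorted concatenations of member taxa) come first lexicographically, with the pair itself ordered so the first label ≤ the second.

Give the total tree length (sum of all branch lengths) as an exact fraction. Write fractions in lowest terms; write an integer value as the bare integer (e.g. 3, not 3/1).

1979/36

1. join H+Y (d=5) ⇒ HY; edges |H|=5/2, |Y|=5/2
  updated: d(HY,I)=36, d(HY,L)=21, d(HY,N)=35/2, d(HY,U)=30
2. join N+U (d=9) ⇒ NU; edges |N|=9/2, |U|=9/2
  updated: d(HY,NU)=95/4, d(I,NU)=41/2, d(L,NU)=25
3. join I+NU (d=41/2) ⇒ INU; edges |I|=41/4, |NU|=23/4
  updated: d(HY,INU)=167/6, d(INU,L)=26
4. join HY+L (d=21) ⇒ HLY; edges |HY|=8, |L|=21/2
  updated: d(HLY,INU)=245/9
5. join HLY+INU (d=245/9) ⇒ HILNUY; edges |HLY|=28/9, |INU|=121/36
final tree: (((H:5/2,Y:5/2):8,L:21/2):28/9,(I:41/4,(N:9/2,U:9/2):23/4):121/36)
total length: 1979/36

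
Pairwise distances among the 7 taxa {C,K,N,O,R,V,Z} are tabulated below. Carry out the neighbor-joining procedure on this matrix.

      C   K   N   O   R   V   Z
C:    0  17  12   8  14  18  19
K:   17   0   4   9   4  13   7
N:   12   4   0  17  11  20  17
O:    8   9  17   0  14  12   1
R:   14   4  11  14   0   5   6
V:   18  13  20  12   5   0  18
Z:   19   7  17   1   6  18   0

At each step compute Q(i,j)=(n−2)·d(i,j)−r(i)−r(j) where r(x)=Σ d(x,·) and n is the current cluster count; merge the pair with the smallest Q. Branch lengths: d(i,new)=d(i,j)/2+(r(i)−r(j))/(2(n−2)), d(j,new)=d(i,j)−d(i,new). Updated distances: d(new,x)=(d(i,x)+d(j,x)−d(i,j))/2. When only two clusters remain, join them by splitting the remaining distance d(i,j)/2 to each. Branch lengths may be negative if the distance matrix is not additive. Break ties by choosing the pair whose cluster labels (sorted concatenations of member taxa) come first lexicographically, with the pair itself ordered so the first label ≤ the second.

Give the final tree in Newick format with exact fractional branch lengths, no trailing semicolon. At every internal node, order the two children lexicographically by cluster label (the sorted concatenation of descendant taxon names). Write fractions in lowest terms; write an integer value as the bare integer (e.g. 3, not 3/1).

(((C:65/8,(O:-1/5,Z:6/5):39/8):9/8,(K:1/6,N:23/6):29/8):31/16,(R:-7/8,V:47/8):31/16)

1. join O+Z (d=1, Q=-124) ⇒ OZ; edges |O|=-1/5, |Z|=6/5
  updated: d(C,OZ)=13, d(K,OZ)=15/2, d(N,OZ)=33/2, d(OZ,R)=19/2, d(OZ,V)=29/2
2. join R+V (d=5, Q=-94) ⇒ RV; edges |R|=-7/8, |V|=47/8
  updated: d(C,RV)=27/2, d(K,RV)=6, d(N,RV)=13, d(OZ,RV)=19/2
3. join K+N (d=4, Q=-68) ⇒ KN; edges |K|=1/6, |N|=23/6
  updated: d(C,KN)=25/2, d(KN,OZ)=10, d(KN,RV)=15/2
4. join C+OZ (d=13, Q=-91/2) ⇒ COZ; edges |C|=65/8, |OZ|=39/8
  updated: d(COZ,KN)=19/4, d(COZ,RV)=5
5. join COZ+KN (d=19/4, Q=-69/4) ⇒ CKNOZ; edges |COZ|=9/8, |KN|=29/8
  updated: d(CKNOZ,RV)=31/8
6. join CKNOZ+RV (d=31/8) ⇒ CKNORVZ; edges |CKNOZ|=31/16, |RV|=31/16
final tree: (((C:65/8,(O:-1/5,Z:6/5):39/8):9/8,(K:1/6,N:23/6):29/8):31/16,(R:-7/8,V:47/8):31/16)
total length: 253/8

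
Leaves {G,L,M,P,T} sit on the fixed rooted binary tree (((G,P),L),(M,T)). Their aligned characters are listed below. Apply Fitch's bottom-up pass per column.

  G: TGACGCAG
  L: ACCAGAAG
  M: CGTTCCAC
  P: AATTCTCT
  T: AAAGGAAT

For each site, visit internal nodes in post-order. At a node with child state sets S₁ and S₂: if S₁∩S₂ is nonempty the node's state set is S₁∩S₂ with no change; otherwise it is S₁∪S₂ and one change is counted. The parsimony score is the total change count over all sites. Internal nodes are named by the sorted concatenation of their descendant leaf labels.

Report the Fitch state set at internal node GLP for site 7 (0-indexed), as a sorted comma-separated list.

site 0, node GP: G={T} ∪ P={A} → {A,T} (+1)
site 0, node GLP: GP={A,T} ∩ L={A} → {A} (+0)
site 0, node MT: M={C} ∪ T={A} → {A,C} (+1)
site 0, node GLMPT: GLP={A} ∩ MT={A,C} → {A} (+0)
site 1, node GP: G={G} ∪ P={A} → {A,G} (+1)
site 1, node GLP: GP={A,G} ∪ L={C} → {A,C,G} (+1)
site 1, node MT: M={G} ∪ T={A} → {A,G} (+1)
site 1, node GLMPT: GLP={A,C,G} ∩ MT={A,G} → {A,G} (+0)
site 2, node GP: G={A} ∪ P={T} → {A,T} (+1)
site 2, node GLP: GP={A,T} ∪ L={C} → {A,C,T} (+1)
site 2, node MT: M={T} ∪ T={A} → {A,T} (+1)
site 2, node GLMPT: GLP={A,C,T} ∩ MT={A,T} → {A,T} (+0)
site 3, node GP: G={C} ∪ P={T} → {C,T} (+1)
site 3, node GLP: GP={C,T} ∪ L={A} → {A,C,T} (+1)
site 3, node MT: M={T} ∪ T={G} → {G,T} (+1)
site 3, node GLMPT: GLP={A,C,T} ∩ MT={G,T} → {T} (+0)
site 4, node GP: G={G} ∪ P={C} → {C,G} (+1)
site 4, node GLP: GP={C,G} ∩ L={G} → {G} (+0)
site 4, node MT: M={C} ∪ T={G} → {C,G} (+1)
site 4, node GLMPT: GLP={G} ∩ MT={C,G} → {G} (+0)
site 5, node GP: G={C} ∪ P={T} → {C,T} (+1)
site 5, node GLP: GP={C,T} ∪ L={A} → {A,C,T} (+1)
site 5, node MT: M={C} ∪ T={A} → {A,C} (+1)
site 5, node GLMPT: GLP={A,C,T} ∩ MT={A,C} → {A,C} (+0)
site 6, node GP: G={A} ∪ P={C} → {A,C} (+1)
site 6, node GLP: GP={A,C} ∩ L={A} → {A} (+0)
site 6, node MT: M={A} ∩ T={A} → {A} (+0)
site 6, node GLMPT: GLP={A} ∩ MT={A} → {A} (+0)
site 7, node GP: G={G} ∪ P={T} → {G,T} (+1)
site 7, node GLP: GP={G,T} ∩ L={G} → {G} (+0)
site 7, node MT: M={C} ∪ T={T} → {C,T} (+1)
site 7, node GLMPT: GLP={G} ∪ MT={C,T} → {C,G,T} (+1)
per-site changes: [2, 3, 3, 3, 2, 3, 1, 3]; total = 20

G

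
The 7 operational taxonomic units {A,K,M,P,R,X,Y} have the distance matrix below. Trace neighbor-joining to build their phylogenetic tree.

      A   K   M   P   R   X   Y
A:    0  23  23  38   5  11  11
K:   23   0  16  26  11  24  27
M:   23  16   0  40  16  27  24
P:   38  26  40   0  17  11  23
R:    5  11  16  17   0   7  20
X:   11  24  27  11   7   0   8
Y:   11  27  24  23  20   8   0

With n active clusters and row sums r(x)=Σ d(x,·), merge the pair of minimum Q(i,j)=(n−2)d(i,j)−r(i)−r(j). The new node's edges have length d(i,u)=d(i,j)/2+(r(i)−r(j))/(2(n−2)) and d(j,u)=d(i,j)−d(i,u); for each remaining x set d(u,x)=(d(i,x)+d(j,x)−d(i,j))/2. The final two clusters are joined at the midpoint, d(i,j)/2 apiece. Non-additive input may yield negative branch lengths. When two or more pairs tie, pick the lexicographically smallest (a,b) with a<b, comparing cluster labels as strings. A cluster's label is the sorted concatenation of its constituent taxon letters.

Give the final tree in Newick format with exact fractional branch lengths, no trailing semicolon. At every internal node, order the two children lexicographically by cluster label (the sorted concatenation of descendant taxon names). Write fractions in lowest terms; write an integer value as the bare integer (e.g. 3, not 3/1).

(((A:161/32,((P:207/16,X:-31/16):91/24,Y:149/24):159/32):71/32,(K:61/10,M:99/10):195/32):-19/64,R:-19/64)

1. join K+M (d=16, Q=-193) ⇒ KM; edges |K|=61/10, |M|=99/10
  updated: d(A,KM)=15, d(KM,P)=25, d(KM,R)=11/2, d(KM,X)=35/2, d(KM,Y)=35/2
2. join P+X (d=11, Q=-249/2) ⇒ PX; edges |P|=207/16, |X|=-31/16
  updated: d(A,PX)=19, d(KM,PX)=63/4, d(PX,R)=13/2, d(PX,Y)=10
3. join PX+Y (d=10, Q=-319/4) ⇒ PXY; edges |PX|=91/24, |Y|=149/24
  updated: d(A,PXY)=10, d(KM,PXY)=93/8, d(PXY,R)=33/4
4. join A+PXY (d=10, Q=-319/8) ⇒ APXY; edges |A|=161/32, |PXY|=159/32
  updated: d(APXY,KM)=133/16, d(APXY,R)=13/8
5. join APXY+KM (d=133/16, Q=-247/16) ⇒ AKMPXY; edges |APXY|=71/32, |KM|=195/32
  updated: d(AKMPXY,R)=-19/32
6. join AKMPXY+R (d=-19/32) ⇒ AKMPRXY; edges |AKMPXY|=-19/64, |R|=-19/64
final tree: (((A:161/32,((P:207/16,X:-31/16):91/24,Y:149/24):159/32):71/32,(K:61/10,M:99/10):195/32):-19/64,R:-19/64)
total length: 1751/32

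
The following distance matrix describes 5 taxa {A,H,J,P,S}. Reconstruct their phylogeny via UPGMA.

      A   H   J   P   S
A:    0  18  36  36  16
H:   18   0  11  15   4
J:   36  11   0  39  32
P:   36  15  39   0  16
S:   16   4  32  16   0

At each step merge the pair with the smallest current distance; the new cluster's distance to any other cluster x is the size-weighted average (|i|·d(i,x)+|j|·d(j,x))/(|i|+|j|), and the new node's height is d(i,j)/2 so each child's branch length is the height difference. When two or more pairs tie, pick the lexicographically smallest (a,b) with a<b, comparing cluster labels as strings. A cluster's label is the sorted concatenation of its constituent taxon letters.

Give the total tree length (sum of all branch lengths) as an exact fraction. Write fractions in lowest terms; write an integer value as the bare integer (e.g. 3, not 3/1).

step 1: merge (H,S) at d=4; branch lengths H→2, S→2; new cluster HS
  updated: d(A,HS)=17, d(HS,J)=43/2, d(HS,P)=31/2
step 2: merge (HS,P) at d=31/2; branch lengths HS→23/4, P→31/4; new cluster HPS
  updated: d(A,HPS)=70/3, d(HPS,J)=82/3
step 3: merge (A,HPS) at d=70/3; branch lengths A→35/3, HPS→47/12; new cluster AHPS
  updated: d(AHPS,J)=59/2
step 4: merge (AHPS,J) at d=59/2; branch lengths AHPS→37/12, J→59/4; new cluster AHJPS
final tree: ((A:35/3,((H:2,S:2):23/4,P:31/4):47/12):37/12,J:59/4)
total length: 611/12

611/12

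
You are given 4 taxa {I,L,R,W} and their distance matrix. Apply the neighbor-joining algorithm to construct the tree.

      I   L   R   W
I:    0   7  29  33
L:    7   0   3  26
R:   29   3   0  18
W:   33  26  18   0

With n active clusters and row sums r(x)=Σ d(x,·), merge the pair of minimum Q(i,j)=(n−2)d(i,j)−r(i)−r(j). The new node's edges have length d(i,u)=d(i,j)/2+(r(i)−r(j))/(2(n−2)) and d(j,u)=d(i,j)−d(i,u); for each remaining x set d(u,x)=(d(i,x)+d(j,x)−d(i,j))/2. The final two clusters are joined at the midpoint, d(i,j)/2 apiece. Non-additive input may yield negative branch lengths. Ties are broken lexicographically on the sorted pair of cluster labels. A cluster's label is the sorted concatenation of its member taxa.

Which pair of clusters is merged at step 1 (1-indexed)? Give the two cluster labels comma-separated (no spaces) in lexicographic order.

I,L

step 1: merge (I,L) at d=7, Q=-91; branch lengths I→47/4, L→-19/4; new cluster IL
  updated: d(IL,R)=25/2, d(IL,W)=26
step 2: merge (IL,R) at d=25/2, Q=-113/2; branch lengths IL→41/4, R→9/4; new cluster ILR
  updated: d(ILR,W)=63/4
step 3: merge (ILR,W) at d=63/4; branch lengths ILR→63/8, W→63/8; new cluster ILRW
final tree: (((I:47/4,L:-19/4):41/4,R:9/4):63/8,W:63/8)
total length: 141/4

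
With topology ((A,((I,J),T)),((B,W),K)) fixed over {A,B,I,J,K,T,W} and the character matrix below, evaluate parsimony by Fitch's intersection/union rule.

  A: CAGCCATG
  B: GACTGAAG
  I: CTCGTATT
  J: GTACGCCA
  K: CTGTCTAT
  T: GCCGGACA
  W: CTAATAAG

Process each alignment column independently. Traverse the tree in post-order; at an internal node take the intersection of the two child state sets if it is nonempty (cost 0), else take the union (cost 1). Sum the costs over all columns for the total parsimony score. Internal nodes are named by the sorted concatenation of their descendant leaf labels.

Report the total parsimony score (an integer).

26

[col 0] IJ: children I:{C}, J:{G} ∪→ {C,G}; cost 1
[col 0] IJT: children IJ:{C,G}, T:{G} ∩→ {G}; cost 0
[col 0] AIJT: children A:{C}, IJT:{G} ∪→ {C,G}; cost 1
[col 0] BW: children B:{G}, W:{C} ∪→ {C,G}; cost 1
[col 0] BKW: children BW:{C,G}, K:{C} ∩→ {C}; cost 0
[col 0] ABIJKTW: children AIJT:{C,G}, BKW:{C} ∩→ {C}; cost 0
[col 1] IJ: children I:{T}, J:{T} ∩→ {T}; cost 0
[col 1] IJT: children IJ:{T}, T:{C} ∪→ {C,T}; cost 1
[col 1] AIJT: children A:{A}, IJT:{C,T} ∪→ {A,C,T}; cost 1
[col 1] BW: children B:{A}, W:{T} ∪→ {A,T}; cost 1
[col 1] BKW: children BW:{A,T}, K:{T} ∩→ {T}; cost 0
[col 1] ABIJKTW: children AIJT:{A,C,T}, BKW:{T} ∩→ {T}; cost 0
[col 2] IJ: children I:{C}, J:{A} ∪→ {A,C}; cost 1
[col 2] IJT: children IJ:{A,C}, T:{C} ∩→ {C}; cost 0
[col 2] AIJT: children A:{G}, IJT:{C} ∪→ {C,G}; cost 1
[col 2] BW: children B:{C}, W:{A} ∪→ {A,C}; cost 1
[col 2] BKW: children BW:{A,C}, K:{G} ∪→ {A,C,G}; cost 1
[col 2] ABIJKTW: children AIJT:{C,G}, BKW:{A,C,G} ∩→ {C,G}; cost 0
[col 3] IJ: children I:{G}, J:{C} ∪→ {C,G}; cost 1
[col 3] IJT: children IJ:{C,G}, T:{G} ∩→ {G}; cost 0
[col 3] AIJT: children A:{C}, IJT:{G} ∪→ {C,G}; cost 1
[col 3] BW: children B:{T}, W:{A} ∪→ {A,T}; cost 1
[col 3] BKW: children BW:{A,T}, K:{T} ∩→ {T}; cost 0
[col 3] ABIJKTW: children AIJT:{C,G}, BKW:{T} ∪→ {C,G,T}; cost 1
[col 4] IJ: children I:{T}, J:{G} ∪→ {G,T}; cost 1
[col 4] IJT: children IJ:{G,T}, T:{G} ∩→ {G}; cost 0
[col 4] AIJT: children A:{C}, IJT:{G} ∪→ {C,G}; cost 1
[col 4] BW: children B:{G}, W:{T} ∪→ {G,T}; cost 1
[col 4] BKW: children BW:{G,T}, K:{C} ∪→ {C,G,T}; cost 1
[col 4] ABIJKTW: children AIJT:{C,G}, BKW:{C,G,T} ∩→ {C,G}; cost 0
[col 5] IJ: children I:{A}, J:{C} ∪→ {A,C}; cost 1
[col 5] IJT: children IJ:{A,C}, T:{A} ∩→ {A}; cost 0
[col 5] AIJT: children A:{A}, IJT:{A} ∩→ {A}; cost 0
[col 5] BW: children B:{A}, W:{A} ∩→ {A}; cost 0
[col 5] BKW: children BW:{A}, K:{T} ∪→ {A,T}; cost 1
[col 5] ABIJKTW: children AIJT:{A}, BKW:{A,T} ∩→ {A}; cost 0
[col 6] IJ: children I:{T}, J:{C} ∪→ {C,T}; cost 1
[col 6] IJT: children IJ:{C,T}, T:{C} ∩→ {C}; cost 0
[col 6] AIJT: children A:{T}, IJT:{C} ∪→ {C,T}; cost 1
[col 6] BW: children B:{A}, W:{A} ∩→ {A}; cost 0
[col 6] BKW: children BW:{A}, K:{A} ∩→ {A}; cost 0
[col 6] ABIJKTW: children AIJT:{C,T}, BKW:{A} ∪→ {A,C,T}; cost 1
[col 7] IJ: children I:{T}, J:{A} ∪→ {A,T}; cost 1
[col 7] IJT: children IJ:{A,T}, T:{A} ∩→ {A}; cost 0
[col 7] AIJT: children A:{G}, IJT:{A} ∪→ {A,G}; cost 1
[col 7] BW: children B:{G}, W:{G} ∩→ {G}; cost 0
[col 7] BKW: children BW:{G}, K:{T} ∪→ {G,T}; cost 1
[col 7] ABIJKTW: children AIJT:{A,G}, BKW:{G,T} ∩→ {G}; cost 0
per-site changes: [3, 3, 4, 4, 4, 2, 3, 3]; total = 26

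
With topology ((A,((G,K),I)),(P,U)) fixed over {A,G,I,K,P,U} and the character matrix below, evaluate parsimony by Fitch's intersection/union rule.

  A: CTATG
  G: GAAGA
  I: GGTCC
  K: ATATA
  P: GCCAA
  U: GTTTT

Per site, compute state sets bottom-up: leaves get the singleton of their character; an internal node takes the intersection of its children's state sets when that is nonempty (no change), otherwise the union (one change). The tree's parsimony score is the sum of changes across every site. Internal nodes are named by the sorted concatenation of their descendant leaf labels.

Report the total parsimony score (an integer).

[col 0] GK: children G:{G}, K:{A} ∪→ {A,G}; cost 1
[col 0] GIK: children GK:{A,G}, I:{G} ∩→ {G}; cost 0
[col 0] AGIK: children A:{C}, GIK:{G} ∪→ {C,G}; cost 1
[col 0] PU: children P:{G}, U:{G} ∩→ {G}; cost 0
[col 0] AGIKPU: children AGIK:{C,G}, PU:{G} ∩→ {G}; cost 0
[col 1] GK: children G:{A}, K:{T} ∪→ {A,T}; cost 1
[col 1] GIK: children GK:{A,T}, I:{G} ∪→ {A,G,T}; cost 1
[col 1] AGIK: children A:{T}, GIK:{A,G,T} ∩→ {T}; cost 0
[col 1] PU: children P:{C}, U:{T} ∪→ {C,T}; cost 1
[col 1] AGIKPU: children AGIK:{T}, PU:{C,T} ∩→ {T}; cost 0
[col 2] GK: children G:{A}, K:{A} ∩→ {A}; cost 0
[col 2] GIK: children GK:{A}, I:{T} ∪→ {A,T}; cost 1
[col 2] AGIK: children A:{A}, GIK:{A,T} ∩→ {A}; cost 0
[col 2] PU: children P:{C}, U:{T} ∪→ {C,T}; cost 1
[col 2] AGIKPU: children AGIK:{A}, PU:{C,T} ∪→ {A,C,T}; cost 1
[col 3] GK: children G:{G}, K:{T} ∪→ {G,T}; cost 1
[col 3] GIK: children GK:{G,T}, I:{C} ∪→ {C,G,T}; cost 1
[col 3] AGIK: children A:{T}, GIK:{C,G,T} ∩→ {T}; cost 0
[col 3] PU: children P:{A}, U:{T} ∪→ {A,T}; cost 1
[col 3] AGIKPU: children AGIK:{T}, PU:{A,T} ∩→ {T}; cost 0
[col 4] GK: children G:{A}, K:{A} ∩→ {A}; cost 0
[col 4] GIK: children GK:{A}, I:{C} ∪→ {A,C}; cost 1
[col 4] AGIK: children A:{G}, GIK:{A,C} ∪→ {A,C,G}; cost 1
[col 4] PU: children P:{A}, U:{T} ∪→ {A,T}; cost 1
[col 4] AGIKPU: children AGIK:{A,C,G}, PU:{A,T} ∩→ {A}; cost 0
per-site changes: [2, 3, 3, 3, 3]; total = 14

14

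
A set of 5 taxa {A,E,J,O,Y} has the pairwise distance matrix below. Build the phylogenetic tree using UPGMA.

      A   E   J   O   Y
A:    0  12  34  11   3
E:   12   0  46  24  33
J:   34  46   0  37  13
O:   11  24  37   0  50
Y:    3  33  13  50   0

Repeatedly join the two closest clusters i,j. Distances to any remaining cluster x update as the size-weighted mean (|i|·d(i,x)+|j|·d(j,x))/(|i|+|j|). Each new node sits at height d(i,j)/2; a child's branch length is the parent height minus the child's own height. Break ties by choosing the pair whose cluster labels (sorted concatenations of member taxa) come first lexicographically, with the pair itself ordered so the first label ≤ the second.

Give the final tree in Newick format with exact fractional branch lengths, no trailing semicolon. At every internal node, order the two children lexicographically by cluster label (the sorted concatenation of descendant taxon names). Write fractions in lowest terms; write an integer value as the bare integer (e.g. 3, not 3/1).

((((A:3/2,Y:3/2):39/4,E:45/4):35/12,O:85/6):25/12,J:65/4)

step 1: merge (A,Y) at d=3; branch lengths A→3/2, Y→3/2; new cluster AY
  updated: d(AY,E)=45/2, d(AY,J)=47/2, d(AY,O)=61/2
step 2: merge (AY,E) at d=45/2; branch lengths AY→39/4, E→45/4; new cluster AEY
  updated: d(AEY,J)=31, d(AEY,O)=85/3
step 3: merge (AEY,O) at d=85/3; branch lengths AEY→35/12, O→85/6; new cluster AEOY
  updated: d(AEOY,J)=65/2
step 4: merge (AEOY,J) at d=65/2; branch lengths AEOY→25/12, J→65/4; new cluster AEJOY
final tree: ((((A:3/2,Y:3/2):39/4,E:45/4):35/12,O:85/6):25/12,J:65/4)
total length: 713/12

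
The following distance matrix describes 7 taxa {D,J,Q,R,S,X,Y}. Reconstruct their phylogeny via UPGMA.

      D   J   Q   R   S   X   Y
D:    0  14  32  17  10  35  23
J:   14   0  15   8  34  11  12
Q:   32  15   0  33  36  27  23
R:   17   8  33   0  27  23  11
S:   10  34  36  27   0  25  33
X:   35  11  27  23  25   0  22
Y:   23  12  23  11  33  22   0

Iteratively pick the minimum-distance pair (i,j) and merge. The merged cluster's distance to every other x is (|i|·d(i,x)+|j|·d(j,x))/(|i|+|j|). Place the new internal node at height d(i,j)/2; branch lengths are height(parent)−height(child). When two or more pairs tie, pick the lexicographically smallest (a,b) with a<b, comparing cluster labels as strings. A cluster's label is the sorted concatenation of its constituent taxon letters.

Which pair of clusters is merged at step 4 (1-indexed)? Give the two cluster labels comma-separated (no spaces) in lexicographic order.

JRY,X

step 1: merge (J,R) at d=8; branch lengths J→4, R→4; new cluster JR
  updated: d(D,JR)=31/2, d(JR,Q)=24, d(JR,S)=61/2, d(JR,X)=17, d(JR,Y)=23/2
step 2: merge (D,S) at d=10; branch lengths D→5, S→5; new cluster DS
  updated: d(DS,JR)=23, d(DS,Q)=34, d(DS,X)=30, d(DS,Y)=28
step 3: merge (JR,Y) at d=23/2; branch lengths JR→7/4, Y→23/4; new cluster JRY
  updated: d(DS,JRY)=74/3, d(JRY,Q)=71/3, d(JRY,X)=56/3
step 4: merge (JRY,X) at d=56/3; branch lengths JRY→43/12, X→28/3; new cluster JRXY
  updated: d(DS,JRXY)=26, d(JRXY,Q)=49/2
step 5: merge (JRXY,Q) at d=49/2; branch lengths JRXY→35/12, Q→49/4; new cluster JQRXY
  updated: d(DS,JQRXY)=138/5
step 6: merge (DS,JQRXY) at d=138/5; branch lengths DS→44/5, JQRXY→31/20; new cluster DJQRSXY
final tree: ((D:5,S:5):44/5,((((J:4,R:4):7/4,Y:23/4):43/12,X:28/3):35/12,Q:49/4):31/20)
total length: 959/15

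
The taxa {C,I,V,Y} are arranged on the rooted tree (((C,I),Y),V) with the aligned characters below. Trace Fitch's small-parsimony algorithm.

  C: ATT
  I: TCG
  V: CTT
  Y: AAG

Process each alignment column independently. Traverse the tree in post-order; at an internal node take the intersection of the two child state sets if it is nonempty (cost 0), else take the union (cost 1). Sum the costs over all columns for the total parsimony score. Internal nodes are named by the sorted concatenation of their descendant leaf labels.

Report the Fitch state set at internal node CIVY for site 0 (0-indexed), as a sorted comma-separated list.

CI@0: {A} ∪ {T} = {A,T} (union, +1)
CIY@0: {A,T} ∩ {A} = {A} (intersection, +0)
CIVY@0: {A} ∪ {C} = {A,C} (union, +1)
CI@1: {T} ∪ {C} = {C,T} (union, +1)
CIY@1: {C,T} ∪ {A} = {A,C,T} (union, +1)
CIVY@1: {A,C,T} ∩ {T} = {T} (intersection, +0)
CI@2: {T} ∪ {G} = {G,T} (union, +1)
CIY@2: {G,T} ∩ {G} = {G} (intersection, +0)
CIVY@2: {G} ∪ {T} = {G,T} (union, +1)
per-site changes: [2, 2, 2]; total = 6

A,C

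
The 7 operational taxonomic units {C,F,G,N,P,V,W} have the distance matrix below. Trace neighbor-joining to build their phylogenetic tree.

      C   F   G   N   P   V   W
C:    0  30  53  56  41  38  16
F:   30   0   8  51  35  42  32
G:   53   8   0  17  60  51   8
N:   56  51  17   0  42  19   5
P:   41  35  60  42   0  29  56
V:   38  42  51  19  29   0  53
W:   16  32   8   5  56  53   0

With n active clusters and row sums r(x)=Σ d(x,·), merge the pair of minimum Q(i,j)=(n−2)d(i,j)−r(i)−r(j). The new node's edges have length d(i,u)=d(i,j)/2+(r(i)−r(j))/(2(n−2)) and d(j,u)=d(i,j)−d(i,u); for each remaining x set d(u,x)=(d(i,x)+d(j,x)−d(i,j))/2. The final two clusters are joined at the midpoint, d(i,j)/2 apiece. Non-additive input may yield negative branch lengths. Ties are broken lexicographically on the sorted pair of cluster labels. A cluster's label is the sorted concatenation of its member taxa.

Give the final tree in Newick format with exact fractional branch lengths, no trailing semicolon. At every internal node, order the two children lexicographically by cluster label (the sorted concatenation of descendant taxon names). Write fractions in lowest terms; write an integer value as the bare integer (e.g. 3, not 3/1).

(((C:67/4,((F:41/10,G:39/10):143/12,(N:13/4,W:7/4):103/12):17/2):33/4,P:17):6,V:6)

1. join F+G (d=8, Q=-355) ⇒ FG; edges |F|=41/10, |G|=39/10
  updated: d(C,FG)=75/2, d(FG,N)=30, d(FG,P)=87/2, d(FG,V)=85/2, d(FG,W)=16
2. join N+W (d=5, Q=-278) ⇒ NW; edges |N|=13/4, |W|=7/4
  updated: d(C,NW)=67/2, d(FG,NW)=41/2, d(NW,P)=93/2, d(NW,V)=67/2
3. join FG+NW (d=41/2, Q=-433/2) ⇒ FGNW; edges |FG|=143/12, |NW|=103/12
  updated: d(C,FGNW)=101/4, d(FGNW,P)=139/4, d(FGNW,V)=111/4
4. join C+FGNW (d=101/4, Q=-283/2) ⇒ CFGNW; edges |C|=67/4, |FGNW|=17/2
  updated: d(CFGNW,P)=101/4, d(CFGNW,V)=81/4
5. join CFGNW+P (d=101/4, Q=-149/2) ⇒ CFGNPW; edges |CFGNW|=33/4, |P|=17
  updated: d(CFGNPW,V)=12
6. join CFGNPW+V (d=12) ⇒ CFGNPVW; edges |CFGNPW|=6, |V|=6
final tree: (((C:67/4,((F:41/10,G:39/10):143/12,(N:13/4,W:7/4):103/12):17/2):33/4,P:17):6,V:6)
total length: 96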